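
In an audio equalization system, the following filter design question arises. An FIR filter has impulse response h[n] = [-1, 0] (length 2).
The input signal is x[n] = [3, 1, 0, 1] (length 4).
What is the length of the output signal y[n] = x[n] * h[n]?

For linear convolution, the output length is:
len(y) = len(x) + len(h) - 1 = 4 + 2 - 1 = 5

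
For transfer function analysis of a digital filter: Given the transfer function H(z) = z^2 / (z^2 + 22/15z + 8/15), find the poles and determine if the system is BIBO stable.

Poles are roots of the denominator: z^2 + 22/15z + 8/15 = 0.
Quadratic formula: z = [-(22/15) +/- sqrt((22/15)^2 - 4*(8/15))] / 2
Discriminant = 484/225 - 32/15 = 4/225; sqrt = 2/15.
z = (-22/15 +/- 2/15) / 2 => z = -2/3 or z = -4/5.
|p1| = 4/5, |p2| = 2/3.
For BIBO stability, all poles must lie inside the unit circle (|p| < 1).
System is STABLE since both |p| < 1.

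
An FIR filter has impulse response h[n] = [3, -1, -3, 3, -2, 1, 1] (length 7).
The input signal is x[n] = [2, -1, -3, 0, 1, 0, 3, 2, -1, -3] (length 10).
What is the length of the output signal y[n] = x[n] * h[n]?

For linear convolution, the output length is:
len(y) = len(x) + len(h) - 1 = 10 + 7 - 1 = 16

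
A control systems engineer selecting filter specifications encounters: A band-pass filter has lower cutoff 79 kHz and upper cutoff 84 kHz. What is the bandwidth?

Bandwidth = f_high - f_low
= 84 kHz - 79 kHz = 5 kHz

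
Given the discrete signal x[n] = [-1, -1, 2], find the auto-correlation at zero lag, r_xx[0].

The auto-correlation at zero lag r_xx[0] equals the signal energy.
r_xx[0] = sum of x[n]^2 = (-1)^2 + (-1)^2 + 2^2
= 1 + 1 + 4 = 6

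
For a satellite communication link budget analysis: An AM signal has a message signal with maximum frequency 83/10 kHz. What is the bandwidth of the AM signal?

In AM (double-sideband), the bandwidth is twice the message frequency.
BW = 2 * f_m = 2 * 83/10 kHz = 83/5 kHz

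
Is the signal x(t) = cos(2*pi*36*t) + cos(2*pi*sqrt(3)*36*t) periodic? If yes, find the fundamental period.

f1 = 36 Hz, f2 = 36*sqrt(3) Hz
Ratio f2/f1 = sqrt(3), which is irrational.
Since the frequency ratio is irrational, no common period exists.
The signal is not periodic.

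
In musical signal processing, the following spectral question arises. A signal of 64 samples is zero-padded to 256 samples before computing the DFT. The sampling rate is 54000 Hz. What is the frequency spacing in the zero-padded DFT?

Original DFT: N = 64, resolution = f_s/N = 54000/64 = 3375/4 Hz
Zero-padded DFT: N = 256, resolution = f_s/N = 54000/256 = 3375/16 Hz
Zero-padding interpolates the spectrum (finer frequency grid)
but does NOT improve the true spectral resolution (ability to resolve close frequencies).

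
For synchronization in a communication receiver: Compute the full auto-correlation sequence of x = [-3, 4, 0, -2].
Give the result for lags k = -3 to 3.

r_xx[k] = sum_m x[m]*x[m+k], indexed from 0, for k = -3 to 3:
  r_xx[-3] = x[3]*x[0] = 6
  r_xx[-2] = x[2]*x[0] + x[3]*x[1] = -8
  r_xx[-1] = x[1]*x[0] + x[2]*x[1] + x[3]*x[2] = -12
  r_xx[0] = x[0]*x[0] + x[1]*x[1] + x[2]*x[2] + x[3]*x[3] = 29
  r_xx[1] = x[0]*x[1] + x[1]*x[2] + x[2]*x[3] = -12
  r_xx[2] = x[0]*x[2] + x[1]*x[3] = -8
  r_xx[3] = x[0]*x[3] = 6
r_xx = [6, -8, -12, 29, -12, -8, 6]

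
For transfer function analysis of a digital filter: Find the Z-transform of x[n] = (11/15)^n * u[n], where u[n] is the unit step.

The Z-transform of a^n * u[n] is z/(z-a) for |z| > |a|.
Here a = 11/15, so X(z) = z/(z - (11/15)) = 15z/(15z - 11)
ROC: |z| > 11/15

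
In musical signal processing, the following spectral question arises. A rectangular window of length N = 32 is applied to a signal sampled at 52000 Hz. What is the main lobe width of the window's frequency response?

For a rectangular window of length N,
the main lobe width in frequency is 2*f_s/N.
= 2*52000/32 = 3250 Hz
This determines the minimum frequency separation for resolving two sinusoids.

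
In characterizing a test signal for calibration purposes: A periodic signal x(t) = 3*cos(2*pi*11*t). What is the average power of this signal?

Average power of A*cos(wt) is A^2/2.
P = 3^2 / 2 = 9/2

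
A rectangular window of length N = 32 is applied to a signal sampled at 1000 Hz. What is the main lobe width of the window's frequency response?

For a rectangular window of length N,
the main lobe width in frequency is 2*f_s/N.
= 2*1000/32 = 125/2 Hz
This determines the minimum frequency separation for resolving two sinusoids.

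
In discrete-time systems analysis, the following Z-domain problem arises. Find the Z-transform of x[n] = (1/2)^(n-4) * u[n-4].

Time-shifting property: if X(z) = Z{x[n]}, then Z{x[n-d]} = z^(-d) * X(z)
X(z) = z/(z - 1/2) for x[n] = (1/2)^n * u[n]
Z{x[n-4]} = z^(-4) * z/(z - 1/2) = z^(-3)/(z - 1/2)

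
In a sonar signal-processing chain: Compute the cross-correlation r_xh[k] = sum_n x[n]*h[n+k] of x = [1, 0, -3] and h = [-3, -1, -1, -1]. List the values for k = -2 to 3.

Both sequences indexed from 0 and zero outside their support.
Lags with overlap: k = -2 to 3.
  r_xh[-2] = x[2]*h[0] = 9
  r_xh[-1] = x[1]*h[0] + x[2]*h[1] = 3
  r_xh[0] = x[0]*h[0] + x[1]*h[1] + x[2]*h[2] = 0
  r_xh[1] = x[0]*h[1] + x[1]*h[2] + x[2]*h[3] = 2
  r_xh[2] = x[0]*h[2] + x[1]*h[3] = -1
  r_xh[3] = x[0]*h[3] = -1
r_xh = [9, 3, 0, 2, -1, -1] (for k = -2, ..., 3)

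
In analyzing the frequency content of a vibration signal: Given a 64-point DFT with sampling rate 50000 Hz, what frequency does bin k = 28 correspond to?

The frequency of DFT bin k is: f_k = k * f_s / N
f_28 = 28 * 50000 / 64 = 21875 Hz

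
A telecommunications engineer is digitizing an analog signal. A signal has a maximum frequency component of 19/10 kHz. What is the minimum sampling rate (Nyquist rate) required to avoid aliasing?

By the Nyquist-Shannon sampling theorem,
the minimum sampling rate (Nyquist rate) must be at least 2 * f_max.
Nyquist rate = 2 * 19/10 kHz = 19/5 kHz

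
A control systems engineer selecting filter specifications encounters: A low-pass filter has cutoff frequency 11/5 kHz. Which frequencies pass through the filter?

A low-pass filter passes all frequencies below the cutoff frequency 11/5 kHz and attenuates higher frequencies.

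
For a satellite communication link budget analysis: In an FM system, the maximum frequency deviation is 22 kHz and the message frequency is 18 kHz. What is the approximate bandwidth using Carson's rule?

Carson's rule: BW = 2*(delta_f + f_m)
= 2*(22 + 18) kHz = 80 kHz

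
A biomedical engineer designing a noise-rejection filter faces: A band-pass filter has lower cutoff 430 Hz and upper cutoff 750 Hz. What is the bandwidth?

Bandwidth = f_high - f_low
= 750 Hz - 430 Hz = 320 Hz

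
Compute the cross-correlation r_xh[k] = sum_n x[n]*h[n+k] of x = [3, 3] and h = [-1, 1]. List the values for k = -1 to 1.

Both sequences indexed from 0 and zero outside their support.
Lags with overlap: k = -1 to 1.
  r_xh[-1] = x[1]*h[0] = -3
  r_xh[0] = x[0]*h[0] + x[1]*h[1] = 0
  r_xh[1] = x[0]*h[1] = 3
r_xh = [-3, 0, 3] (for k = -1, ..., 1)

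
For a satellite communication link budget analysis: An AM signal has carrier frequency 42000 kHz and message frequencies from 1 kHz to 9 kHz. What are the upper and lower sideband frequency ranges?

Upper sideband (USB) = fc + [fm_low, fm_high] = 42000 + [1, 9] = [42001, 42009] kHz
Lower sideband (LSB) = fc - [fm_high, fm_low] = 42000 - [9, 1] = [41991, 41999] kHz
Total occupied spectrum: 41991 kHz to 42009 kHz (plus carrier at 42000 kHz)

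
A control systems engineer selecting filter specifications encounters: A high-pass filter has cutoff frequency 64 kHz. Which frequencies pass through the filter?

A high-pass filter passes all frequencies above the cutoff frequency 64 kHz and attenuates lower frequencies.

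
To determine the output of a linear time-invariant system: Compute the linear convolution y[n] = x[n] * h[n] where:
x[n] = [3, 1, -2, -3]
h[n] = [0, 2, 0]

y[n] = sum_k x[k]*h[n-k]. Output length = len(x) + len(h) - 1 = 4 + 3 - 1 = 6.
y[0] = 3*0 = 0
y[1] = 1*0 + 3*2 = 6
y[2] = -2*0 + 1*2 + 3*0 = 2
y[3] = -3*0 + -2*2 + 1*0 = -4
y[4] = -3*2 + -2*0 = -6
y[5] = -3*0 = 0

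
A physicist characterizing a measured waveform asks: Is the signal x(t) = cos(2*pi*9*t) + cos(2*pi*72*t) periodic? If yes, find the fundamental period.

f1 = 9 Hz, f2 = 72 Hz
Period T1 = 1/9, T2 = 1/72
Ratio T1/T2 = 72/9, which is rational.
The signal is periodic with fundamental period T = 1/GCD(9,72) = 1/9 s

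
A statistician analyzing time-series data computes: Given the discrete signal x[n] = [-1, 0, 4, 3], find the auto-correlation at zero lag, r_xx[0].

The auto-correlation at zero lag r_xx[0] equals the signal energy.
r_xx[0] = sum of x[n]^2 = (-1)^2 + 0^2 + 4^2 + 3^2
= 1 + 0 + 16 + 9 = 26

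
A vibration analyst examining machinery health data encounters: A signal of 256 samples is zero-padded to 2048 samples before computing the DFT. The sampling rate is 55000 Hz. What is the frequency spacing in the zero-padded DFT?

Original DFT: N = 256, resolution = f_s/N = 55000/256 = 6875/32 Hz
Zero-padded DFT: N = 2048, resolution = f_s/N = 55000/2048 = 6875/256 Hz
Zero-padding interpolates the spectrum (finer frequency grid)
but does NOT improve the true spectral resolution (ability to resolve close frequencies).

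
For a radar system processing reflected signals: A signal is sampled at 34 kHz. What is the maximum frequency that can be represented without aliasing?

The maximum frequency that can be represented without aliasing
is the Nyquist frequency: f_max = f_s / 2 = 34 kHz / 2 = 17 kHz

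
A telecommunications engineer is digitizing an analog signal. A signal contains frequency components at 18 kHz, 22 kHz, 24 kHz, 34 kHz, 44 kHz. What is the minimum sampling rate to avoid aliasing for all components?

The highest frequency component is f_max = 44 kHz.
Nyquist rate = 2 * f_max = 2 * 44 kHz = 88 kHz.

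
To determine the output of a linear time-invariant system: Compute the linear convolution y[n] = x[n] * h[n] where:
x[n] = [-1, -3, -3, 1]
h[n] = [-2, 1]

y[n] = sum_k x[k]*h[n-k]. Output length = len(x) + len(h) - 1 = 4 + 2 - 1 = 5.
y[0] = -1*-2 = 2
y[1] = -3*-2 + -1*1 = 5
y[2] = -3*-2 + -3*1 = 3
y[3] = 1*-2 + -3*1 = -5
y[4] = 1*1 = 1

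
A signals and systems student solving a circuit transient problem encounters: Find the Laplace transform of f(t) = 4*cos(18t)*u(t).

Standard pair: cos(wt)*u(t) <-> s/(s^2+w^2)
With w = 18: L{4*cos(18t)*u(t)} = 4s/(s^2+324)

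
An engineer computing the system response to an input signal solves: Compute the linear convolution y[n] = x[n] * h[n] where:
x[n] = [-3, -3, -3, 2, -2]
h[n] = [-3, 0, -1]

y[n] = sum_k x[k]*h[n-k]. Output length = len(x) + len(h) - 1 = 5 + 3 - 1 = 7.
y[0] = -3*-3 = 9
y[1] = -3*-3 + -3*0 = 9
y[2] = -3*-3 + -3*0 + -3*-1 = 12
y[3] = 2*-3 + -3*0 + -3*-1 = -3
y[4] = -2*-3 + 2*0 + -3*-1 = 9
y[5] = -2*0 + 2*-1 = -2
y[6] = -2*-1 = 2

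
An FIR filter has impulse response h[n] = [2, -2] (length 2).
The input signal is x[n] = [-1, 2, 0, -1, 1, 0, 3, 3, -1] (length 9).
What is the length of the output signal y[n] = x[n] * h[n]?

For linear convolution, the output length is:
len(y) = len(x) + len(h) - 1 = 9 + 2 - 1 = 10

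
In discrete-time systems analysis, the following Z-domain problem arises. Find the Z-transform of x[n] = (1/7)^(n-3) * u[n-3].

Time-shifting property: if X(z) = Z{x[n]}, then Z{x[n-d]} = z^(-d) * X(z)
X(z) = z/(z - 1/7) for x[n] = (1/7)^n * u[n]
Z{x[n-3]} = z^(-3) * z/(z - 1/7) = z^(-2)/(z - 1/7)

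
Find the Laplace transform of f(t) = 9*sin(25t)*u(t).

Standard pair: sin(wt)*u(t) <-> w/(s^2+w^2)
With w = 25: L{9*sin(25t)*u(t)} = 225/(s^2+625)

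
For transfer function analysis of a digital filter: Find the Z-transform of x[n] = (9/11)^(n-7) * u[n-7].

Time-shifting property: if X(z) = Z{x[n]}, then Z{x[n-d]} = z^(-d) * X(z)
X(z) = z/(z - 9/11) for x[n] = (9/11)^n * u[n]
Z{x[n-7]} = z^(-7) * z/(z - 9/11) = z^(-6)/(z - 9/11)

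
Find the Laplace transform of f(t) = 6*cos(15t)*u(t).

Standard pair: cos(wt)*u(t) <-> s/(s^2+w^2)
With w = 15: L{6*cos(15t)*u(t)} = 6s/(s^2+225)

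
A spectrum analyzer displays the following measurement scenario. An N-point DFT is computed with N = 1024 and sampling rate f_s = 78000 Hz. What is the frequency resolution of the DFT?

DFT frequency resolution = f_s / N
= 78000 / 1024 = 4875/64 Hz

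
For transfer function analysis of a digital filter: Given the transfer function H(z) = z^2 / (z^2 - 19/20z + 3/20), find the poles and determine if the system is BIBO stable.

Poles are roots of the denominator: z^2 - 19/20z + 3/20 = 0.
Quadratic formula: z = [-(-19/20) +/- sqrt((-19/20)^2 - 4*(3/20))] / 2
Discriminant = 361/400 - 3/5 = 121/400; sqrt = 11/20.
z = (19/20 +/- 11/20) / 2 => z = 3/4 or z = 1/5.
|p1| = 3/4, |p2| = 1/5.
For BIBO stability, all poles must lie inside the unit circle (|p| < 1).
System is STABLE since both |p| < 1.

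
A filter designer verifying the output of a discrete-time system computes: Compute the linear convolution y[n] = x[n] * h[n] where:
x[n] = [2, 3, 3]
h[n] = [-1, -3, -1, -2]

y[n] = sum_k x[k]*h[n-k]. Output length = len(x) + len(h) - 1 = 3 + 4 - 1 = 6.
y[0] = 2*-1 = -2
y[1] = 3*-1 + 2*-3 = -9
y[2] = 3*-1 + 3*-3 + 2*-1 = -14
y[3] = 3*-3 + 3*-1 + 2*-2 = -16
y[4] = 3*-1 + 3*-2 = -9
y[5] = 3*-2 = -6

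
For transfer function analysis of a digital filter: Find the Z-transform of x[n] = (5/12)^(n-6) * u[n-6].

Time-shifting property: if X(z) = Z{x[n]}, then Z{x[n-d]} = z^(-d) * X(z)
X(z) = z/(z - 5/12) for x[n] = (5/12)^n * u[n]
Z{x[n-6]} = z^(-6) * z/(z - 5/12) = z^(-5)/(z - 5/12)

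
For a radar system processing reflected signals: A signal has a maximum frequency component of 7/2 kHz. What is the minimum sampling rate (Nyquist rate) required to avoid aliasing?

By the Nyquist-Shannon sampling theorem,
the minimum sampling rate (Nyquist rate) must be at least 2 * f_max.
Nyquist rate = 2 * 7/2 kHz = 7 kHz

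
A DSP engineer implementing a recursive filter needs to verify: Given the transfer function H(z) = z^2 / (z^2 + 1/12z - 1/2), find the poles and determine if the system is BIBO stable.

Poles are roots of the denominator: z^2 + 1/12z - 1/2 = 0.
Quadratic formula: z = [-(1/12) +/- sqrt((1/12)^2 - 4*(-1/2))] / 2
Discriminant = 1/144 + 2 = 289/144; sqrt = 17/12.
z = (-1/12 +/- 17/12) / 2 => z = 2/3 or z = -3/4.
|p1| = 2/3, |p2| = 3/4.
For BIBO stability, all poles must lie inside the unit circle (|p| < 1).
System is STABLE since both |p| < 1.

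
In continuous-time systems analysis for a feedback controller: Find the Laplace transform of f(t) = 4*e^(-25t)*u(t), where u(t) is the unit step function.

Standard Laplace transform pair:
e^(-at)*u(t) <-> 1/(s+a)
With a = 25: L{4*e^(-25t)*u(t)} = 4/(s+25), ROC: Re(s) > -25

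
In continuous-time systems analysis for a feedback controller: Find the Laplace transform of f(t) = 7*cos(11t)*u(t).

Standard pair: cos(wt)*u(t) <-> s/(s^2+w^2)
With w = 11: L{7*cos(11t)*u(t)} = 7s/(s^2+121)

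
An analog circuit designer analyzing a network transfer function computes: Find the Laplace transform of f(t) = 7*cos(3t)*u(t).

Standard pair: cos(wt)*u(t) <-> s/(s^2+w^2)
With w = 3: L{7*cos(3t)*u(t)} = 7s/(s^2+9)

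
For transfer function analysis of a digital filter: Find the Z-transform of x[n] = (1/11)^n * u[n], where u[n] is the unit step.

The Z-transform of a^n * u[n] is z/(z-a) for |z| > |a|.
Here a = 1/11, so X(z) = z/(z - (1/11)) = 11z/(11z - 1)
ROC: |z| > 1/11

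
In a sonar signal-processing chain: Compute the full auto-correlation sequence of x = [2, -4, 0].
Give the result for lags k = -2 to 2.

r_xx[k] = sum_m x[m]*x[m+k], indexed from 0, for k = -2 to 2:
  r_xx[-2] = x[2]*x[0] = 0
  r_xx[-1] = x[1]*x[0] + x[2]*x[1] = -8
  r_xx[0] = x[0]*x[0] + x[1]*x[1] + x[2]*x[2] = 20
  r_xx[1] = x[0]*x[1] + x[1]*x[2] = -8
  r_xx[2] = x[0]*x[2] = 0
r_xx = [0, -8, 20, -8, 0]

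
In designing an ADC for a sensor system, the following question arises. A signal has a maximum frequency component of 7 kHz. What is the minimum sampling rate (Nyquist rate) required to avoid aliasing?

By the Nyquist-Shannon sampling theorem,
the minimum sampling rate (Nyquist rate) must be at least 2 * f_max.
Nyquist rate = 2 * 7 kHz = 14 kHz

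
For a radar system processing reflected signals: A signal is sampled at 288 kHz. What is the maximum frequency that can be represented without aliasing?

The maximum frequency that can be represented without aliasing
is the Nyquist frequency: f_max = f_s / 2 = 288 kHz / 2 = 144 kHz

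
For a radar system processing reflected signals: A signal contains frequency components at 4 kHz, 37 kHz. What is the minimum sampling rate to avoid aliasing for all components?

The highest frequency component is f_max = 37 kHz.
Nyquist rate = 2 * f_max = 2 * 37 kHz = 74 kHz.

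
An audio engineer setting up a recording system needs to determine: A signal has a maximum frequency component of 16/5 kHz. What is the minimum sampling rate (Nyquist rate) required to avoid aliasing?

By the Nyquist-Shannon sampling theorem,
the minimum sampling rate (Nyquist rate) must be at least 2 * f_max.
Nyquist rate = 2 * 16/5 kHz = 32/5 kHz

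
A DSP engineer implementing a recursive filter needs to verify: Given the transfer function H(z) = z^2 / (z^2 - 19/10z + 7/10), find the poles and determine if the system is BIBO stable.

Poles are roots of the denominator: z^2 - 19/10z + 7/10 = 0.
Quadratic formula: z = [-(-19/10) +/- sqrt((-19/10)^2 - 4*(7/10))] / 2
Discriminant = 361/100 - 14/5 = 81/100; sqrt = 9/10.
z = (19/10 +/- 9/10) / 2 => z = 7/5 or z = 1/2.
|p1| = 7/5, |p2| = 1/2.
For BIBO stability, all poles must lie inside the unit circle (|p| < 1).
System is UNSTABLE since at least one |p| >= 1.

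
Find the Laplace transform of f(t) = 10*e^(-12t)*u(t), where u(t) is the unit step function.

Standard Laplace transform pair:
e^(-at)*u(t) <-> 1/(s+a)
With a = 12: L{10*e^(-12t)*u(t)} = 10/(s+12), ROC: Re(s) > -12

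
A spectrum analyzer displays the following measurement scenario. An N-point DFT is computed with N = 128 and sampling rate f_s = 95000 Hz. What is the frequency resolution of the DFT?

DFT frequency resolution = f_s / N
= 95000 / 128 = 11875/16 Hz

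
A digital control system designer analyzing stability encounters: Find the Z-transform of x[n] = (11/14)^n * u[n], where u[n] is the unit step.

The Z-transform of a^n * u[n] is z/(z-a) for |z| > |a|.
Here a = 11/14, so X(z) = z/(z - (11/14)) = 14z/(14z - 11)
ROC: |z| > 11/14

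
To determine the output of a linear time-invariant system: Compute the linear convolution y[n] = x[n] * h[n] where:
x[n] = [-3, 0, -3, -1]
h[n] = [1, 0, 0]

y[n] = sum_k x[k]*h[n-k]. Output length = len(x) + len(h) - 1 = 4 + 3 - 1 = 6.
y[0] = -3*1 = -3
y[1] = 0*1 + -3*0 = 0
y[2] = -3*1 + 0*0 + -3*0 = -3
y[3] = -1*1 + -3*0 + 0*0 = -1
y[4] = -1*0 + -3*0 = 0
y[5] = -1*0 = 0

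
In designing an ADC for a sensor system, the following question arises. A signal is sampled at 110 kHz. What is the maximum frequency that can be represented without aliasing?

The maximum frequency that can be represented without aliasing
is the Nyquist frequency: f_max = f_s / 2 = 110 kHz / 2 = 55 kHz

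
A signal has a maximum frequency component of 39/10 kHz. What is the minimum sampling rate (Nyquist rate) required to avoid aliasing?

By the Nyquist-Shannon sampling theorem,
the minimum sampling rate (Nyquist rate) must be at least 2 * f_max.
Nyquist rate = 2 * 39/10 kHz = 39/5 kHz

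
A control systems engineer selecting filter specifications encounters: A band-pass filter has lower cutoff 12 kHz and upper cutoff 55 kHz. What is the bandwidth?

Bandwidth = f_high - f_low
= 55 kHz - 12 kHz = 43 kHz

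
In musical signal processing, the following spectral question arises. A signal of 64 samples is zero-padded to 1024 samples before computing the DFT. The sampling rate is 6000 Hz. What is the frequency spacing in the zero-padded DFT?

Original DFT: N = 64, resolution = f_s/N = 6000/64 = 375/4 Hz
Zero-padded DFT: N = 1024, resolution = f_s/N = 6000/1024 = 375/64 Hz
Zero-padding interpolates the spectrum (finer frequency grid)
but does NOT improve the true spectral resolution (ability to resolve close frequencies).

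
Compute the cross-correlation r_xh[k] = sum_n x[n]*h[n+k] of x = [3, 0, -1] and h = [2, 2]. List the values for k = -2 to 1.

Both sequences indexed from 0 and zero outside their support.
Lags with overlap: k = -2 to 1.
  r_xh[-2] = x[2]*h[0] = -2
  r_xh[-1] = x[1]*h[0] + x[2]*h[1] = -2
  r_xh[0] = x[0]*h[0] + x[1]*h[1] = 6
  r_xh[1] = x[0]*h[1] = 6
r_xh = [-2, -2, 6, 6] (for k = -2, ..., 1)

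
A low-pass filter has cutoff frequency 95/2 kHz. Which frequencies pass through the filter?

A low-pass filter passes all frequencies below the cutoff frequency 95/2 kHz and attenuates higher frequencies.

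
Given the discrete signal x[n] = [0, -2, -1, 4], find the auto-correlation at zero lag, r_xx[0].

The auto-correlation at zero lag r_xx[0] equals the signal energy.
r_xx[0] = sum of x[n]^2 = 0^2 + (-2)^2 + (-1)^2 + 4^2
= 0 + 4 + 1 + 16 = 21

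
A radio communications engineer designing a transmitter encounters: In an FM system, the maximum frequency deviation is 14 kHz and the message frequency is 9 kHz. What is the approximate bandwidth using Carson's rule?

Carson's rule: BW = 2*(delta_f + f_m)
= 2*(14 + 9) kHz = 46 kHz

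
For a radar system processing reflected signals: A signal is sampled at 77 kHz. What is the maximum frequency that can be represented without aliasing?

The maximum frequency that can be represented without aliasing
is the Nyquist frequency: f_max = f_s / 2 = 77 kHz / 2 = 77/2 kHz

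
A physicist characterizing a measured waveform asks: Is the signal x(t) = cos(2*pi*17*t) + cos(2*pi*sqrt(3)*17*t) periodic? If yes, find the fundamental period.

f1 = 17 Hz, f2 = 17*sqrt(3) Hz
Ratio f2/f1 = sqrt(3), which is irrational.
Since the frequency ratio is irrational, no common period exists.
The signal is not periodic.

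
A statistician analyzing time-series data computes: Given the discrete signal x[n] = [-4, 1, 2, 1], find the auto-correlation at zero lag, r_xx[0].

The auto-correlation at zero lag r_xx[0] equals the signal energy.
r_xx[0] = sum of x[n]^2 = (-4)^2 + 1^2 + 2^2 + 1^2
= 16 + 1 + 4 + 1 = 22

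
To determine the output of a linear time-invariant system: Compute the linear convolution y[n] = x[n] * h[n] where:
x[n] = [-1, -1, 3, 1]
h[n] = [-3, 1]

y[n] = sum_k x[k]*h[n-k]. Output length = len(x) + len(h) - 1 = 4 + 2 - 1 = 5.
y[0] = -1*-3 = 3
y[1] = -1*-3 + -1*1 = 2
y[2] = 3*-3 + -1*1 = -10
y[3] = 1*-3 + 3*1 = 0
y[4] = 1*1 = 1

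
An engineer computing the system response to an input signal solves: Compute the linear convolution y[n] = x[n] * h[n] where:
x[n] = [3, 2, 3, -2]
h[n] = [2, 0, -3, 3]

y[n] = sum_k x[k]*h[n-k]. Output length = len(x) + len(h) - 1 = 4 + 4 - 1 = 7.
y[0] = 3*2 = 6
y[1] = 2*2 + 3*0 = 4
y[2] = 3*2 + 2*0 + 3*-3 = -3
y[3] = -2*2 + 3*0 + 2*-3 + 3*3 = -1
y[4] = -2*0 + 3*-3 + 2*3 = -3
y[5] = -2*-3 + 3*3 = 15
y[6] = -2*3 = -6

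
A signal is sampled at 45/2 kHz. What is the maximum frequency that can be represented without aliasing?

The maximum frequency that can be represented without aliasing
is the Nyquist frequency: f_max = f_s / 2 = 45/2 kHz / 2 = 45/4 kHz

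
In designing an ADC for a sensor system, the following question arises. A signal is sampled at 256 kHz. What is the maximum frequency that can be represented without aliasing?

The maximum frequency that can be represented without aliasing
is the Nyquist frequency: f_max = f_s / 2 = 256 kHz / 2 = 128 kHz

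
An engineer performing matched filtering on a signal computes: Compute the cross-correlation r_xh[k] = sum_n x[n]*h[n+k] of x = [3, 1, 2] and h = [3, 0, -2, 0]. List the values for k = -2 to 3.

Both sequences indexed from 0 and zero outside their support.
Lags with overlap: k = -2 to 3.
  r_xh[-2] = x[2]*h[0] = 6
  r_xh[-1] = x[1]*h[0] + x[2]*h[1] = 3
  r_xh[0] = x[0]*h[0] + x[1]*h[1] + x[2]*h[2] = 5
  r_xh[1] = x[0]*h[1] + x[1]*h[2] + x[2]*h[3] = -2
  r_xh[2] = x[0]*h[2] + x[1]*h[3] = -6
  r_xh[3] = x[0]*h[3] = 0
r_xh = [6, 3, 5, -2, -6, 0] (for k = -2, ..., 3)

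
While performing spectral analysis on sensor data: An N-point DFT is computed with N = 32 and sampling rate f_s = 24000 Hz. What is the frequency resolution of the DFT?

DFT frequency resolution = f_s / N
= 24000 / 32 = 750 Hz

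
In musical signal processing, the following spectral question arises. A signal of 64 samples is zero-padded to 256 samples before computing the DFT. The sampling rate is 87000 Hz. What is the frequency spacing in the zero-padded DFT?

Original DFT: N = 64, resolution = f_s/N = 87000/64 = 10875/8 Hz
Zero-padded DFT: N = 256, resolution = f_s/N = 87000/256 = 10875/32 Hz
Zero-padding interpolates the spectrum (finer frequency grid)
but does NOT improve the true spectral resolution (ability to resolve close frequencies).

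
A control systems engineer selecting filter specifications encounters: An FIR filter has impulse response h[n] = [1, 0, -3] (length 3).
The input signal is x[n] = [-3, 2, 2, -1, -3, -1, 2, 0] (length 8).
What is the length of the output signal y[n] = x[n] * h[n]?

For linear convolution, the output length is:
len(y) = len(x) + len(h) - 1 = 8 + 3 - 1 = 10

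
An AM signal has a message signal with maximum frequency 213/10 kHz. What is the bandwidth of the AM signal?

In AM (double-sideband), the bandwidth is twice the message frequency.
BW = 2 * f_m = 2 * 213/10 kHz = 213/5 kHz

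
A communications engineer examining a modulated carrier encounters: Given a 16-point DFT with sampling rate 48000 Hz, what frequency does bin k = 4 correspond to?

The frequency of DFT bin k is: f_k = k * f_s / N
f_4 = 4 * 48000 / 16 = 12000 Hz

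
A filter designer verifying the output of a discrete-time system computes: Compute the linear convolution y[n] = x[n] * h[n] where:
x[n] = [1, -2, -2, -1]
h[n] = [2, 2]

y[n] = sum_k x[k]*h[n-k]. Output length = len(x) + len(h) - 1 = 4 + 2 - 1 = 5.
y[0] = 1*2 = 2
y[1] = -2*2 + 1*2 = -2
y[2] = -2*2 + -2*2 = -8
y[3] = -1*2 + -2*2 = -6
y[4] = -1*2 = -2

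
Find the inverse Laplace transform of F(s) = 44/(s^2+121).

Standard pair: w/(s^2+w^2) <-> sin(wt)*u(t)
Recognize w^2 = 121, so w = 11; numerator 44 = 4*11.
f(t) = 4*sin(11t)*u(t)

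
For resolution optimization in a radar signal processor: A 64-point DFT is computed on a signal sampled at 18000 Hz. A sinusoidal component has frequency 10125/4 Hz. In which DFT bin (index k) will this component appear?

DFT frequency resolution = f_s/N = 18000/64 = 1125/4 Hz
Bin index k = f_signal / resolution = 10125/4 / 1125/4 = 9
The signal frequency 10125/4 Hz falls in DFT bin k = 9.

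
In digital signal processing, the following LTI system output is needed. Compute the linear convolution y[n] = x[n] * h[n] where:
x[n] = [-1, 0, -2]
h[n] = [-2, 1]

y[n] = sum_k x[k]*h[n-k]. Output length = len(x) + len(h) - 1 = 3 + 2 - 1 = 4.
y[0] = -1*-2 = 2
y[1] = 0*-2 + -1*1 = -1
y[2] = -2*-2 + 0*1 = 4
y[3] = -2*1 = -2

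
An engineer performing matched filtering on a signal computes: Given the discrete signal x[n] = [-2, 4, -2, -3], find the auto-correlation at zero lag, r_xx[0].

The auto-correlation at zero lag r_xx[0] equals the signal energy.
r_xx[0] = sum of x[n]^2 = (-2)^2 + 4^2 + (-2)^2 + (-3)^2
= 4 + 16 + 4 + 9 = 33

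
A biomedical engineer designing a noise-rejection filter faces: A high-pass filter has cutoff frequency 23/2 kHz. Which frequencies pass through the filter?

A high-pass filter passes all frequencies above the cutoff frequency 23/2 kHz and attenuates lower frequencies.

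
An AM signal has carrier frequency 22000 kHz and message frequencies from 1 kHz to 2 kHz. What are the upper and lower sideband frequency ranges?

Upper sideband (USB) = fc + [fm_low, fm_high] = 22000 + [1, 2] = [22001, 22002] kHz
Lower sideband (LSB) = fc - [fm_high, fm_low] = 22000 - [2, 1] = [21998, 21999] kHz
Total occupied spectrum: 21998 kHz to 22002 kHz (plus carrier at 22000 kHz)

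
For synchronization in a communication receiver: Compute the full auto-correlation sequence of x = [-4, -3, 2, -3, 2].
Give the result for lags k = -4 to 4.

r_xx[k] = sum_m x[m]*x[m+k], indexed from 0, for k = -4 to 4:
  r_xx[-4] = x[4]*x[0] = -8
  r_xx[-3] = x[3]*x[0] + x[4]*x[1] = 6
  r_xx[-2] = x[2]*x[0] + x[3]*x[1] + x[4]*x[2] = 5
  r_xx[-1] = x[1]*x[0] + x[2]*x[1] + x[3]*x[2] + x[4]*x[3] = -6
  r_xx[0] = x[0]*x[0] + x[1]*x[1] + x[2]*x[2] + x[3]*x[3] + x[4]*x[4] = 42
  r_xx[1] = x[0]*x[1] + x[1]*x[2] + x[2]*x[3] + x[3]*x[4] = -6
  r_xx[2] = x[0]*x[2] + x[1]*x[3] + x[2]*x[4] = 5
  r_xx[3] = x[0]*x[3] + x[1]*x[4] = 6
  r_xx[4] = x[0]*x[4] = -8
r_xx = [-8, 6, 5, -6, 42, -6, 5, 6, -8]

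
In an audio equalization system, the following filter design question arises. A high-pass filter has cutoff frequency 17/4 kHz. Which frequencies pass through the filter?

A high-pass filter passes all frequencies above the cutoff frequency 17/4 kHz and attenuates lower frequencies.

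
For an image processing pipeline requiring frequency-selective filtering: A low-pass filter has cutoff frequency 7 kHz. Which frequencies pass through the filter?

A low-pass filter passes all frequencies below the cutoff frequency 7 kHz and attenuates higher frequencies.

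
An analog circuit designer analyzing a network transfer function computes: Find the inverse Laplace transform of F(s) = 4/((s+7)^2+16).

Standard pair: w/((s+a)^2+w^2) <-> e^(-at)*sin(wt)*u(t)
With a=7, w=4: f(t) = e^(-7t)*sin(4t)*u(t)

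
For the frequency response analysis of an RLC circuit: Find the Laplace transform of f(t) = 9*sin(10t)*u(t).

Standard pair: sin(wt)*u(t) <-> w/(s^2+w^2)
With w = 10: L{9*sin(10t)*u(t)} = 90/(s^2+100)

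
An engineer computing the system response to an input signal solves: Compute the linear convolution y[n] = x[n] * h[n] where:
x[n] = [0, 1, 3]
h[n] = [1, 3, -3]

y[n] = sum_k x[k]*h[n-k]. Output length = len(x) + len(h) - 1 = 3 + 3 - 1 = 5.
y[0] = 0*1 = 0
y[1] = 1*1 + 0*3 = 1
y[2] = 3*1 + 1*3 + 0*-3 = 6
y[3] = 3*3 + 1*-3 = 6
y[4] = 3*-3 = -9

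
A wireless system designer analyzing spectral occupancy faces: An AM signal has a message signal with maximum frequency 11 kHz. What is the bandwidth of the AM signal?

In AM (double-sideband), the bandwidth is twice the message frequency.
BW = 2 * f_m = 2 * 11 kHz = 22 kHz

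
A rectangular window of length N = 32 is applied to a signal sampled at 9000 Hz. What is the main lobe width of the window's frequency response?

For a rectangular window of length N,
the main lobe width in frequency is 2*f_s/N.
= 2*9000/32 = 1125/2 Hz
This determines the minimum frequency separation for resolving two sinusoids.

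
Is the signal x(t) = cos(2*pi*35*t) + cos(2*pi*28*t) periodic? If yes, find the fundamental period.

f1 = 35 Hz, f2 = 28 Hz
Period T1 = 1/35, T2 = 1/28
Ratio T1/T2 = 28/35, which is rational.
The signal is periodic with fundamental period T = 1/GCD(35,28) = 1/7 s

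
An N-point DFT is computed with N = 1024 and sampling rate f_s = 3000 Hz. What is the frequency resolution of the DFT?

DFT frequency resolution = f_s / N
= 3000 / 1024 = 375/128 Hz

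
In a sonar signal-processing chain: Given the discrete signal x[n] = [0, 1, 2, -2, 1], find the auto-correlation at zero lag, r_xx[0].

The auto-correlation at zero lag r_xx[0] equals the signal energy.
r_xx[0] = sum of x[n]^2 = 0^2 + 1^2 + 2^2 + (-2)^2 + 1^2
= 0 + 1 + 4 + 4 + 1 = 10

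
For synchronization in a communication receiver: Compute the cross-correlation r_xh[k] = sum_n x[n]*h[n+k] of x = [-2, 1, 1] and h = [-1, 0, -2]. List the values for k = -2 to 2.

Both sequences indexed from 0 and zero outside their support.
Lags with overlap: k = -2 to 2.
  r_xh[-2] = x[2]*h[0] = -1
  r_xh[-1] = x[1]*h[0] + x[2]*h[1] = -1
  r_xh[0] = x[0]*h[0] + x[1]*h[1] + x[2]*h[2] = 0
  r_xh[1] = x[0]*h[1] + x[1]*h[2] = -2
  r_xh[2] = x[0]*h[2] = 4
r_xh = [-1, -1, 0, -2, 4] (for k = -2, ..., 2)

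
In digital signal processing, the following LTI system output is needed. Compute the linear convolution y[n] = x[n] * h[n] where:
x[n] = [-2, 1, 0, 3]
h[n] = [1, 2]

y[n] = sum_k x[k]*h[n-k]. Output length = len(x) + len(h) - 1 = 4 + 2 - 1 = 5.
y[0] = -2*1 = -2
y[1] = 1*1 + -2*2 = -3
y[2] = 0*1 + 1*2 = 2
y[3] = 3*1 + 0*2 = 3
y[4] = 3*2 = 6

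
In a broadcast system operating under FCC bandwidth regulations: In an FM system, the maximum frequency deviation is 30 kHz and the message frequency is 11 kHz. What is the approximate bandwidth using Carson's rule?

Carson's rule: BW = 2*(delta_f + f_m)
= 2*(30 + 11) kHz = 82 kHz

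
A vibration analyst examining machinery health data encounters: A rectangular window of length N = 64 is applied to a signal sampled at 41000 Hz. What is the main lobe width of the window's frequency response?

For a rectangular window of length N,
the main lobe width in frequency is 2*f_s/N.
= 2*41000/64 = 5125/4 Hz
This determines the minimum frequency separation for resolving two sinusoids.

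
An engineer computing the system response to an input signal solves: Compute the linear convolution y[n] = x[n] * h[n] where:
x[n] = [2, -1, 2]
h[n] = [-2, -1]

y[n] = sum_k x[k]*h[n-k]. Output length = len(x) + len(h) - 1 = 3 + 2 - 1 = 4.
y[0] = 2*-2 = -4
y[1] = -1*-2 + 2*-1 = 0
y[2] = 2*-2 + -1*-1 = -3
y[3] = 2*-1 = -2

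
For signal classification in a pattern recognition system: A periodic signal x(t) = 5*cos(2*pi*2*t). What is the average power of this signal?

Average power of A*cos(wt) is A^2/2.
P = 5^2 / 2 = 25/2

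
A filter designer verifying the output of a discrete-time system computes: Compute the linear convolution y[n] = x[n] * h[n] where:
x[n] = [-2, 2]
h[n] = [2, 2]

y[n] = sum_k x[k]*h[n-k]. Output length = len(x) + len(h) - 1 = 2 + 2 - 1 = 3.
y[0] = -2*2 = -4
y[1] = 2*2 + -2*2 = 0
y[2] = 2*2 = 4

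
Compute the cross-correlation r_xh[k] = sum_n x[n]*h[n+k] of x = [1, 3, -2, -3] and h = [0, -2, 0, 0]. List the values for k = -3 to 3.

Both sequences indexed from 0 and zero outside their support.
Lags with overlap: k = -3 to 3.
  r_xh[-3] = x[3]*h[0] = 0
  r_xh[-2] = x[2]*h[0] + x[3]*h[1] = 6
  r_xh[-1] = x[1]*h[0] + x[2]*h[1] + x[3]*h[2] = 4
  r_xh[0] = x[0]*h[0] + x[1]*h[1] + x[2]*h[2] + x[3]*h[3] = -6
  r_xh[1] = x[0]*h[1] + x[1]*h[2] + x[2]*h[3] = -2
  r_xh[2] = x[0]*h[2] + x[1]*h[3] = 0
  r_xh[3] = x[0]*h[3] = 0
r_xh = [0, 6, 4, -6, -2, 0, 0] (for k = -3, ..., 3)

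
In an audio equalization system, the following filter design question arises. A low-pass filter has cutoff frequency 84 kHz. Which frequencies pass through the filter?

A low-pass filter passes all frequencies below the cutoff frequency 84 kHz and attenuates higher frequencies.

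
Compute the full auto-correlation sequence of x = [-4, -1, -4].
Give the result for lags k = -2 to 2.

r_xx[k] = sum_m x[m]*x[m+k], indexed from 0, for k = -2 to 2:
  r_xx[-2] = x[2]*x[0] = 16
  r_xx[-1] = x[1]*x[0] + x[2]*x[1] = 8
  r_xx[0] = x[0]*x[0] + x[1]*x[1] + x[2]*x[2] = 33
  r_xx[1] = x[0]*x[1] + x[1]*x[2] = 8
  r_xx[2] = x[0]*x[2] = 16
r_xx = [16, 8, 33, 8, 16]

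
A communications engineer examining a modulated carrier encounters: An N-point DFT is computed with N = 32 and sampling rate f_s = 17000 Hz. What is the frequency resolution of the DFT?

DFT frequency resolution = f_s / N
= 17000 / 32 = 2125/4 Hz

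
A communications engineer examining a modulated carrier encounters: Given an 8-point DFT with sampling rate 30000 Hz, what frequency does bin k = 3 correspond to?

The frequency of DFT bin k is: f_k = k * f_s / N
f_3 = 3 * 30000 / 8 = 11250 Hz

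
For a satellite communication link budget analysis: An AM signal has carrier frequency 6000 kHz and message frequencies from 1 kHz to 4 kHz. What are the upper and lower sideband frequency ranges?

Upper sideband (USB) = fc + [fm_low, fm_high] = 6000 + [1, 4] = [6001, 6004] kHz
Lower sideband (LSB) = fc - [fm_high, fm_low] = 6000 - [4, 1] = [5996, 5999] kHz
Total occupied spectrum: 5996 kHz to 6004 kHz (plus carrier at 6000 kHz)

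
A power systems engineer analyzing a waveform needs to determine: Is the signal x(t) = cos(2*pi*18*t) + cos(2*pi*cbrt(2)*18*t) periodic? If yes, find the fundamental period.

f1 = 18 Hz, f2 = 18*cbrt(2) Hz
Ratio f2/f1 = cbrt(2), which is irrational.
Since the frequency ratio is irrational, no common period exists.
The signal is not periodic.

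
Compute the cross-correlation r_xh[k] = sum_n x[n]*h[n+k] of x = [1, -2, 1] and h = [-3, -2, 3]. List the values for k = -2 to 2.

Both sequences indexed from 0 and zero outside their support.
Lags with overlap: k = -2 to 2.
  r_xh[-2] = x[2]*h[0] = -3
  r_xh[-1] = x[1]*h[0] + x[2]*h[1] = 4
  r_xh[0] = x[0]*h[0] + x[1]*h[1] + x[2]*h[2] = 4
  r_xh[1] = x[0]*h[1] + x[1]*h[2] = -8
  r_xh[2] = x[0]*h[2] = 3
r_xh = [-3, 4, 4, -8, 3] (for k = -2, ..., 2)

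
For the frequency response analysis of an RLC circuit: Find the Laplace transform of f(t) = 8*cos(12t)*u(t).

Standard pair: cos(wt)*u(t) <-> s/(s^2+w^2)
With w = 12: L{8*cos(12t)*u(t)} = 8s/(s^2+144)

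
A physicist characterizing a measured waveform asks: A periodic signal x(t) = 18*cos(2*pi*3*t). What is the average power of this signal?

Average power of A*cos(wt) is A^2/2.
P = 18^2 / 2 = 324/2 = 162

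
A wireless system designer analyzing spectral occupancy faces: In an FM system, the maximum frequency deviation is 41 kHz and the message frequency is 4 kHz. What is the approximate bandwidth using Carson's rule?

Carson's rule: BW = 2*(delta_f + f_m)
= 2*(41 + 4) kHz = 90 kHz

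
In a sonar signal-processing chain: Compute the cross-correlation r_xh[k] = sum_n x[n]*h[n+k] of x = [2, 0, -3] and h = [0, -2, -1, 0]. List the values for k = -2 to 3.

Both sequences indexed from 0 and zero outside their support.
Lags with overlap: k = -2 to 3.
  r_xh[-2] = x[2]*h[0] = 0
  r_xh[-1] = x[1]*h[0] + x[2]*h[1] = 6
  r_xh[0] = x[0]*h[0] + x[1]*h[1] + x[2]*h[2] = 3
  r_xh[1] = x[0]*h[1] + x[1]*h[2] + x[2]*h[3] = -4
  r_xh[2] = x[0]*h[2] + x[1]*h[3] = -2
  r_xh[3] = x[0]*h[3] = 0
r_xh = [0, 6, 3, -4, -2, 0] (for k = -2, ..., 3)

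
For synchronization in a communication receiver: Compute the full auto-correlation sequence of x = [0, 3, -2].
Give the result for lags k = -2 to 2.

r_xx[k] = sum_m x[m]*x[m+k], indexed from 0, for k = -2 to 2:
  r_xx[-2] = x[2]*x[0] = 0
  r_xx[-1] = x[1]*x[0] + x[2]*x[1] = -6
  r_xx[0] = x[0]*x[0] + x[1]*x[1] + x[2]*x[2] = 13
  r_xx[1] = x[0]*x[1] + x[1]*x[2] = -6
  r_xx[2] = x[0]*x[2] = 0
r_xx = [0, -6, 13, -6, 0]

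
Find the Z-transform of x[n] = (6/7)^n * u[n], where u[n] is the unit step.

The Z-transform of a^n * u[n] is z/(z-a) for |z| > |a|.
Here a = 6/7, so X(z) = z/(z - (6/7)) = 7z/(7z - 6)
ROC: |z| > 6/7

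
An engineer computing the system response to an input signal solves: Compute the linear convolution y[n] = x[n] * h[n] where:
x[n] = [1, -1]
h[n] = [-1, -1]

y[n] = sum_k x[k]*h[n-k]. Output length = len(x) + len(h) - 1 = 2 + 2 - 1 = 3.
y[0] = 1*-1 = -1
y[1] = -1*-1 + 1*-1 = 0
y[2] = -1*-1 = 1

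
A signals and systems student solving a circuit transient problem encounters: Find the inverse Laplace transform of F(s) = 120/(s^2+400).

Standard pair: w/(s^2+w^2) <-> sin(wt)*u(t)
Recognize w^2 = 400, so w = 20; numerator 120 = 6*20.
f(t) = 6*sin(20t)*u(t)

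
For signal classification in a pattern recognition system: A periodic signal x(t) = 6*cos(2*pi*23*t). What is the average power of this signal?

Average power of A*cos(wt) is A^2/2.
P = 6^2 / 2 = 36/2 = 18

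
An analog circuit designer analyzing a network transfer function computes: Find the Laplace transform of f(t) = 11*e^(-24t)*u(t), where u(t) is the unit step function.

Standard Laplace transform pair:
e^(-at)*u(t) <-> 1/(s+a)
With a = 24: L{11*e^(-24t)*u(t)} = 11/(s+24), ROC: Re(s) > -24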